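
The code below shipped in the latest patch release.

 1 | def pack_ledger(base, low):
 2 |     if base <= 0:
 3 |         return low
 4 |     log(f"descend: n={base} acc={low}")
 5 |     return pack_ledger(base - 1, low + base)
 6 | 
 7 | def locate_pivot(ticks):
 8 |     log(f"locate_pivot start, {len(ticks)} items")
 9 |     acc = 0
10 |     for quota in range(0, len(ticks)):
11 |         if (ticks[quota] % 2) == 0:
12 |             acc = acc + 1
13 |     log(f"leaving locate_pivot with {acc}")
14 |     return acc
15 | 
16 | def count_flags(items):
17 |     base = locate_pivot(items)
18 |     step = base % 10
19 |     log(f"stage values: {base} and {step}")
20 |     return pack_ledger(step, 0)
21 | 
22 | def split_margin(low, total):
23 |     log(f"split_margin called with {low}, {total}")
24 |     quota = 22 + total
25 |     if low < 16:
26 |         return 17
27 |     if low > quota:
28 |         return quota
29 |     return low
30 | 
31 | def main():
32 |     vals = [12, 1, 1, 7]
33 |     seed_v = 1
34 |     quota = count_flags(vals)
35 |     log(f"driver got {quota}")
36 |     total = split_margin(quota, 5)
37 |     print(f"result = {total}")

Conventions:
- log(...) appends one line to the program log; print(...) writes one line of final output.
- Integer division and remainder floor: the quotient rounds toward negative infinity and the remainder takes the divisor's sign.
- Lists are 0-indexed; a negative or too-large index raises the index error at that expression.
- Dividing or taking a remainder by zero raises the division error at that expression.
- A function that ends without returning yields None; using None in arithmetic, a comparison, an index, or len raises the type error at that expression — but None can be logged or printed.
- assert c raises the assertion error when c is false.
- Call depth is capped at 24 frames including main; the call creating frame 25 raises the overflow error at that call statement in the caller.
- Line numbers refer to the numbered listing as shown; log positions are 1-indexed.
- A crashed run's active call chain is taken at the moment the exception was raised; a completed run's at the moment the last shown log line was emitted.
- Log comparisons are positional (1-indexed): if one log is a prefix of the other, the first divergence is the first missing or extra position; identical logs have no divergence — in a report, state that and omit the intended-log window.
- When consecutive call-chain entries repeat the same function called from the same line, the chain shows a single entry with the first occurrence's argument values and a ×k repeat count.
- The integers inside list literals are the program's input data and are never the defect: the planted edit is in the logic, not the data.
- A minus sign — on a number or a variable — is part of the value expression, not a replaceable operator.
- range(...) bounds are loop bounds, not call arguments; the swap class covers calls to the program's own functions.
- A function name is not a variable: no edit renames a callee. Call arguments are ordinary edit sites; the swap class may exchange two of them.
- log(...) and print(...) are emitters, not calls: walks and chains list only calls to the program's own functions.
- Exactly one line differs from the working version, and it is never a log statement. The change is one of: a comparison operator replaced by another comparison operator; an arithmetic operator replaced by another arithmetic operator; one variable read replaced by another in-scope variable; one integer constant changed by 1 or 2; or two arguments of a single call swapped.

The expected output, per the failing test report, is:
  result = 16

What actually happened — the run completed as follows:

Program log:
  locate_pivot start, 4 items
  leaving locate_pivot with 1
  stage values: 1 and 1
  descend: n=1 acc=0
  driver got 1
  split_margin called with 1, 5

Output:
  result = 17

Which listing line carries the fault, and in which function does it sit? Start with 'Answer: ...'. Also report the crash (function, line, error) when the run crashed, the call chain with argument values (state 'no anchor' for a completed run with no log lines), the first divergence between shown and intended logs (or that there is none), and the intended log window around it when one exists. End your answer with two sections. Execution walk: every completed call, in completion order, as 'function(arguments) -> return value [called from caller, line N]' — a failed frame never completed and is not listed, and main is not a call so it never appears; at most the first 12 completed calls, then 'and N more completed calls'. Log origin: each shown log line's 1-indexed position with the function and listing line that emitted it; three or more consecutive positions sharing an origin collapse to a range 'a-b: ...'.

Answer: the defect is in split_margin at line 26.
The tell: The logs agree in full; only the final output differs.
Call chain: main -> split_margin(1, 5) (called at line 36).
First divergence: none — the logs agree in full.
Execution walk:
  locate_pivot([12, 1, 1, 7]) -> 1  [called from count_flags, line 17]
  pack_ledger(0, 1) -> 1  [called from pack_ledger, line 5]
  pack_ledger(1, 0) -> 1  [called from count_flags, line 20]
  count_flags([12, 1, 1, 7]) -> 1  [called from main, line 34]
  split_margin(1, 5) -> 17  [called from main, line 36]
Origin of each log line:
  1 — locate_pivot, line 8
  2 — locate_pivot, line 13
  3 — count_flags, line 19
  4 — pack_ledger, line 4
  5 — main, line 35
  6 — split_margin, line 23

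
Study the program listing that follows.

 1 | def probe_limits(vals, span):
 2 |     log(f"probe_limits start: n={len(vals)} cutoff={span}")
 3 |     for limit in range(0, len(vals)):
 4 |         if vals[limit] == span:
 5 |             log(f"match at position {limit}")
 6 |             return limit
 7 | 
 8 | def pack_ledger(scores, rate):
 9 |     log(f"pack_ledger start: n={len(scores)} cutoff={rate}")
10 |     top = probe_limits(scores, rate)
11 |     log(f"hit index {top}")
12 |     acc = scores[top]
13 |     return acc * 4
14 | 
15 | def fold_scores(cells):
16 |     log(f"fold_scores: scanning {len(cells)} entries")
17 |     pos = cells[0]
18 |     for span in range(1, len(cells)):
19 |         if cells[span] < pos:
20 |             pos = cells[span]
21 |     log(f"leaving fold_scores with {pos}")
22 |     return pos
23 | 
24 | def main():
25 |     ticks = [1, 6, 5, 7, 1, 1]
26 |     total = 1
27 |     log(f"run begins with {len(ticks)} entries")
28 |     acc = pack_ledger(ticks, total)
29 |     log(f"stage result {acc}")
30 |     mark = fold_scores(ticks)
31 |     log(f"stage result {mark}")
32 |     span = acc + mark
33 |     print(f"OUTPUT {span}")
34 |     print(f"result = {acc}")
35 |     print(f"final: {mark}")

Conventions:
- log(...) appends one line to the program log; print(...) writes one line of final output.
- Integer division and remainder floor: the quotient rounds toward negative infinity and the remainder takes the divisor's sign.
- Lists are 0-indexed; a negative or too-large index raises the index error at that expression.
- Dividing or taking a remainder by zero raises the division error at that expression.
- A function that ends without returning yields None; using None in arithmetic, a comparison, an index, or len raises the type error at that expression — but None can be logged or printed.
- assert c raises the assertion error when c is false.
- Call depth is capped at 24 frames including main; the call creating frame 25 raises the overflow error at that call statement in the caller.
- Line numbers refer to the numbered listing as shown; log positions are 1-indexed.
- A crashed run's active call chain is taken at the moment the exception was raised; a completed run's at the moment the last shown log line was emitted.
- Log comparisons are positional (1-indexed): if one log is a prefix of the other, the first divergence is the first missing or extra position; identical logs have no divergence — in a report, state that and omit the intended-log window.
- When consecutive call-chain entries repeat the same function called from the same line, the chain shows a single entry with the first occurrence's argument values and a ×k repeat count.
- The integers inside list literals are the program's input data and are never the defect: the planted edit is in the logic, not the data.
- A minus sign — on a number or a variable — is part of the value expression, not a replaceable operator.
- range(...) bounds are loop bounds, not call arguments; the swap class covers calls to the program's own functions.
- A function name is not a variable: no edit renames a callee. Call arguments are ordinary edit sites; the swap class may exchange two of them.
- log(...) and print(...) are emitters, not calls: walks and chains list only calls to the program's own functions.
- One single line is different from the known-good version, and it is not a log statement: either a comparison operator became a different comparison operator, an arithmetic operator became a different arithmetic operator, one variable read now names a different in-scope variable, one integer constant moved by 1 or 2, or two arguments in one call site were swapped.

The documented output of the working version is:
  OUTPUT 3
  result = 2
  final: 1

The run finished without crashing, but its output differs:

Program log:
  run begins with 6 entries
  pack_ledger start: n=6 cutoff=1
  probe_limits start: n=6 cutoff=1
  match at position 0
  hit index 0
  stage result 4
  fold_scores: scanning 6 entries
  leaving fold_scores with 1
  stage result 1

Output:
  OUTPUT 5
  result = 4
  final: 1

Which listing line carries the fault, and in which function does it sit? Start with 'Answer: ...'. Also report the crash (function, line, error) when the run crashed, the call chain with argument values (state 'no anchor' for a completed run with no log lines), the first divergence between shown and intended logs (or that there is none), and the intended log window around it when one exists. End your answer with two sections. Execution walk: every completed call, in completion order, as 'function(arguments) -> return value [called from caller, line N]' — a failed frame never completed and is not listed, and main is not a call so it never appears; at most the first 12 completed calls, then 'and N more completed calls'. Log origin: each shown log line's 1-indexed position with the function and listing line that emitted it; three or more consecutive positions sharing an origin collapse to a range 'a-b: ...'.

Answer: the defect is in pack_ledger at line 13.
Key fact: Everything matches until log position 6, which reads 'stage result 4' in place of 'stage result 2'.
Call chain: main.
First divergence: position 6 — the shown line 'stage result 4' should read 'stage result 2'.
Intended log window:
  4: match at position 0
  5: hit index 0
  6: stage result 2
  7: fold_scores: scanning 6 entries
Execution walk:
  probe_limits([1, 6, 5, 7, 1, 1], 1) -> 0  [called from pack_ledger, line 10]
  pack_ledger([1, 6, 5, 7, 1, 1], 1) -> 4  [called from main, line 28]
  fold_scores([1, 6, 5, 7, 1, 1]) -> 1  [called from main, line 30]
Origin of each log line:
  1: emitted by main (line 27)
  2: emitted by pack_ledger (line 9)
  3: emitted by probe_limits (line 2)
  4: emitted by probe_limits (line 5)
  5: emitted by pack_ledger (line 11)
  6: emitted by main (line 29)
  7: emitted by fold_scores (line 16)
  8: emitted by fold_scores (line 21)
  9: emitted by main (line 31)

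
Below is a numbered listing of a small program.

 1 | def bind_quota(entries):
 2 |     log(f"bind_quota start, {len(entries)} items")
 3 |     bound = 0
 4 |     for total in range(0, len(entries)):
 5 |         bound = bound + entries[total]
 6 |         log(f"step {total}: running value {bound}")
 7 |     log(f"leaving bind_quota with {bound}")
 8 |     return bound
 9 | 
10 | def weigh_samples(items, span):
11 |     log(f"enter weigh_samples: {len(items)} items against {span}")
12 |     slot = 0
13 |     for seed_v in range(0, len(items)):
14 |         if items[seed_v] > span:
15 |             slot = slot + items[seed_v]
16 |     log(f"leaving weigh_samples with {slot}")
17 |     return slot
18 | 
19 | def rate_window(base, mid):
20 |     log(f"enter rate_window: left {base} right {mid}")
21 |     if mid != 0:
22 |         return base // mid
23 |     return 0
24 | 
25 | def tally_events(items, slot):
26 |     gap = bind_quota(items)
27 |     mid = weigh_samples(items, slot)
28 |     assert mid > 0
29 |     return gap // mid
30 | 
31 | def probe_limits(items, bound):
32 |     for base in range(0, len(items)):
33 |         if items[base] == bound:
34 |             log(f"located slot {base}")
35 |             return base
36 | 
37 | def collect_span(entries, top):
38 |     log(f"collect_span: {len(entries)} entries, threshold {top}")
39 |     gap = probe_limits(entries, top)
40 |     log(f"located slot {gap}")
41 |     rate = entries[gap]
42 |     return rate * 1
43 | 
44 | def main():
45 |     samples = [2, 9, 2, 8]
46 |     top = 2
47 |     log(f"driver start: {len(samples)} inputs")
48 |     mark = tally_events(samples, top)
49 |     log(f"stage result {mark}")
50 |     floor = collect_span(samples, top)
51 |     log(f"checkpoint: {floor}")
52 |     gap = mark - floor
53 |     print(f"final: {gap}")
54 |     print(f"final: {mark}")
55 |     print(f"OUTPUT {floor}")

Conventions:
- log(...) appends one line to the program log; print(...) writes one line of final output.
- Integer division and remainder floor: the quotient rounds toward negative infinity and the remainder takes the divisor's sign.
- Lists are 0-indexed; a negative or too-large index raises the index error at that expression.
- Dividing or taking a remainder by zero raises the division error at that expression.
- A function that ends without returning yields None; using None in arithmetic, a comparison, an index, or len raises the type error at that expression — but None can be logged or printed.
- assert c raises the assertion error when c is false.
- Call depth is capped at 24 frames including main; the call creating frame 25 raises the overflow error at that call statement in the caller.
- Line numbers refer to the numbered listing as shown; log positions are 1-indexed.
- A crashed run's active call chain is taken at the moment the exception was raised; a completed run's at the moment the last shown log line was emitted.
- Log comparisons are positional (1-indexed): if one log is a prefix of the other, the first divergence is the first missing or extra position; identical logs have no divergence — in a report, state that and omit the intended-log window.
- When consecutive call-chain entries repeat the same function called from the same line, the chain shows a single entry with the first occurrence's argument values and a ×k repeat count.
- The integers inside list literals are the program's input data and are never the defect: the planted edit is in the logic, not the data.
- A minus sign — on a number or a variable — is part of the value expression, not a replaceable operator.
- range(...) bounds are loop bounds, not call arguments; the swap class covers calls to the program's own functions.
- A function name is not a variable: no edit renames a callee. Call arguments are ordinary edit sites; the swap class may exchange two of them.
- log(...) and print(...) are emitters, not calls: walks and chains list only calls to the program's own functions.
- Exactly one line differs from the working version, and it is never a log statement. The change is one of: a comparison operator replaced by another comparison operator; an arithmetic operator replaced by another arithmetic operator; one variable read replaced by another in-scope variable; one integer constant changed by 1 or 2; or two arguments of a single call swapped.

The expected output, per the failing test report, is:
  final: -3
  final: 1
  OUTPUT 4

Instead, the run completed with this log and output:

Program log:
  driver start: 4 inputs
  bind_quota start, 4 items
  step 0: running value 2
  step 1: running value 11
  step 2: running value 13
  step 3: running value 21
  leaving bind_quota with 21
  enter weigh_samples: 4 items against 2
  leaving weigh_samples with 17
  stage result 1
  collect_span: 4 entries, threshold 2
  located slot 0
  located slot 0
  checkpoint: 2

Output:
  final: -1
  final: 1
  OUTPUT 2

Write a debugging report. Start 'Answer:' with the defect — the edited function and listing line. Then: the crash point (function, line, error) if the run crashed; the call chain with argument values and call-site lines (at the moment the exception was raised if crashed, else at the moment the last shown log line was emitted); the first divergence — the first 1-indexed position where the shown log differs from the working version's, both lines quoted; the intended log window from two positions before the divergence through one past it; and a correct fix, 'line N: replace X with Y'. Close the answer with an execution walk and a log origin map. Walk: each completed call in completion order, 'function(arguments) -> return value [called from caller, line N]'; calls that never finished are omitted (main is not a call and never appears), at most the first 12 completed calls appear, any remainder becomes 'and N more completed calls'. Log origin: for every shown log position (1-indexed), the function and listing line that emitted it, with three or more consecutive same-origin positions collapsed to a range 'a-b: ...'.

Answer: the defect is in collect_span at line 42.
The tell: The earliest visible damage is log position 14 — 'checkpoint: 2' rather than the intended 'checkpoint: 4'.
Call chain: main.
First divergence: position 14 — shown 'checkpoint: 2', intended 'checkpoint: 4'.
Intended log window:
  12: located slot 0
  13: located slot 0
  14: checkpoint: 4
Execution walk:
  bind_quota([2, 9, 2, 8]) -> 21  [called from tally_events, line 26]
  weigh_samples([2, 9, 2, 8], 2) -> 17  [called from tally_events, line 27]
  tally_events([2, 9, 2, 8], 2) -> 1  [called from main, line 48]
  probe_limits([2, 9, 2, 8], 2) -> 0  [called from collect_span, line 39]
  collect_span([2, 9, 2, 8], 2) -> 2  [called from main, line 50]
Log origin:
  1 — main, line 47
  2 — bind_quota, line 2
  3-6 — bind_quota, line 6
  7 — bind_quota, line 7
  8 — weigh_samples, line 11
  9 — weigh_samples, line 16
  10 — main, line 49
  11 — collect_span, line 38
  12 — probe_limits, line 34
  13 — collect_span, line 40
  14 — main, line 51
A correct fix: line 42: replace `1` with `2`.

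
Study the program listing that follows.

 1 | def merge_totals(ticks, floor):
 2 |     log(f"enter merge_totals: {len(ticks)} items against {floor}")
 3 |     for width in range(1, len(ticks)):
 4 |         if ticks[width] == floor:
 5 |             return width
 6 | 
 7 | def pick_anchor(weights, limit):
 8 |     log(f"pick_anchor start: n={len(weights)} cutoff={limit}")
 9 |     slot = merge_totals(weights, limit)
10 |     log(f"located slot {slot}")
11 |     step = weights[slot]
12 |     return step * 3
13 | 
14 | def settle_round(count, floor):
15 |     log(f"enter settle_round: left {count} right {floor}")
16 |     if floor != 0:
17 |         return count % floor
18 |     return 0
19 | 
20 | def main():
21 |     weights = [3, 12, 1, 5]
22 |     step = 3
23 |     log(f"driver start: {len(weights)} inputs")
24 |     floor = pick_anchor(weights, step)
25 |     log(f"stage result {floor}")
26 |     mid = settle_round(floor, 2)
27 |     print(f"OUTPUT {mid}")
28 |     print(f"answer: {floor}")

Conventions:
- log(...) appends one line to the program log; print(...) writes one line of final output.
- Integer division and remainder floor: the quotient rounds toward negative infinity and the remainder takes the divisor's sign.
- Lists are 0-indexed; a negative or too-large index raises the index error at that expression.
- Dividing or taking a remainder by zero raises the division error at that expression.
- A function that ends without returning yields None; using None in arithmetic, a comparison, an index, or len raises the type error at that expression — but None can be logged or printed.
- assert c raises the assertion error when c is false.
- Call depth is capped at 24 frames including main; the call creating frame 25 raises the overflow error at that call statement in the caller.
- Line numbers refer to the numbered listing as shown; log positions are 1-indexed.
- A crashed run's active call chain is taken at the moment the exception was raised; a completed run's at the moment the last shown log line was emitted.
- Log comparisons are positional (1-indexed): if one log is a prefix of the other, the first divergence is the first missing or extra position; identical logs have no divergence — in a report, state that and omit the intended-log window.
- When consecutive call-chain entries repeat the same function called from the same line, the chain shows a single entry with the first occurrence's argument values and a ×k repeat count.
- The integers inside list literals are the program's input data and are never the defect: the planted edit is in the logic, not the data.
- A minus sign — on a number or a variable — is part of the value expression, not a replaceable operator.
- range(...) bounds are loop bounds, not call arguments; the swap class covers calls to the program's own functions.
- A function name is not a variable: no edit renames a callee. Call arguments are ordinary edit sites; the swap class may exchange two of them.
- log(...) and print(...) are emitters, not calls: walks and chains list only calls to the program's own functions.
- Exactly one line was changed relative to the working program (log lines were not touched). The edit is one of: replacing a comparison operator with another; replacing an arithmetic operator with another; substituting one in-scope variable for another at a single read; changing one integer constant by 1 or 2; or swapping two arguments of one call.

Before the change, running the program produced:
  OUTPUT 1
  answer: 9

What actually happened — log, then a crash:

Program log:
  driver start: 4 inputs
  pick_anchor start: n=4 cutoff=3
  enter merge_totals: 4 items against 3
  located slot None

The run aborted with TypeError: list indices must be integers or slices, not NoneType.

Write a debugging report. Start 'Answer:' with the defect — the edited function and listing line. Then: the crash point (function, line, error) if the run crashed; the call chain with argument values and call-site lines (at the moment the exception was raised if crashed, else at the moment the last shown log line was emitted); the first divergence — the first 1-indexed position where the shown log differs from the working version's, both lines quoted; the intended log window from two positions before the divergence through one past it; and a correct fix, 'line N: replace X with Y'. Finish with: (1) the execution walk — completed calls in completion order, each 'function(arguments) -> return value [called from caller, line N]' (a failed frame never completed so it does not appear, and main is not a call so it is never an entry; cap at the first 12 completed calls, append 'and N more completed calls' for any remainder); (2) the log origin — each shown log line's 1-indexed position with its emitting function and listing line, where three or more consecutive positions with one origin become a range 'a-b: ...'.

Answer: the defect is in merge_totals at line 3.
Core observation: The log first diverges at position 4: the faulty run prints 'located slot None' where the working version prints 'located slot 0'.
Crash: pick_anchor, line 11, TypeError.
Call chain: main -> pick_anchor([3, 12, 1, 5], 3) (called at line 24).
First divergence: position 4 — the shown line 'located slot None' should read 'located slot 0'.
Intended log window:
  2: pick_anchor start: n=4 cutoff=3
  3: enter merge_totals: 4 items against 3
  4: located slot 0
  5: stage result 9
Execution walk:
  merge_totals([3, 12, 1, 5], 3) -> None  [called from pick_anchor, line 9]
Log line origins:
  1 — main, line 23
  2 — pick_anchor, line 8
  3 — merge_totals, line 2
  4 — pick_anchor, line 10
A correct fix: line 3: replace `1` with `0`.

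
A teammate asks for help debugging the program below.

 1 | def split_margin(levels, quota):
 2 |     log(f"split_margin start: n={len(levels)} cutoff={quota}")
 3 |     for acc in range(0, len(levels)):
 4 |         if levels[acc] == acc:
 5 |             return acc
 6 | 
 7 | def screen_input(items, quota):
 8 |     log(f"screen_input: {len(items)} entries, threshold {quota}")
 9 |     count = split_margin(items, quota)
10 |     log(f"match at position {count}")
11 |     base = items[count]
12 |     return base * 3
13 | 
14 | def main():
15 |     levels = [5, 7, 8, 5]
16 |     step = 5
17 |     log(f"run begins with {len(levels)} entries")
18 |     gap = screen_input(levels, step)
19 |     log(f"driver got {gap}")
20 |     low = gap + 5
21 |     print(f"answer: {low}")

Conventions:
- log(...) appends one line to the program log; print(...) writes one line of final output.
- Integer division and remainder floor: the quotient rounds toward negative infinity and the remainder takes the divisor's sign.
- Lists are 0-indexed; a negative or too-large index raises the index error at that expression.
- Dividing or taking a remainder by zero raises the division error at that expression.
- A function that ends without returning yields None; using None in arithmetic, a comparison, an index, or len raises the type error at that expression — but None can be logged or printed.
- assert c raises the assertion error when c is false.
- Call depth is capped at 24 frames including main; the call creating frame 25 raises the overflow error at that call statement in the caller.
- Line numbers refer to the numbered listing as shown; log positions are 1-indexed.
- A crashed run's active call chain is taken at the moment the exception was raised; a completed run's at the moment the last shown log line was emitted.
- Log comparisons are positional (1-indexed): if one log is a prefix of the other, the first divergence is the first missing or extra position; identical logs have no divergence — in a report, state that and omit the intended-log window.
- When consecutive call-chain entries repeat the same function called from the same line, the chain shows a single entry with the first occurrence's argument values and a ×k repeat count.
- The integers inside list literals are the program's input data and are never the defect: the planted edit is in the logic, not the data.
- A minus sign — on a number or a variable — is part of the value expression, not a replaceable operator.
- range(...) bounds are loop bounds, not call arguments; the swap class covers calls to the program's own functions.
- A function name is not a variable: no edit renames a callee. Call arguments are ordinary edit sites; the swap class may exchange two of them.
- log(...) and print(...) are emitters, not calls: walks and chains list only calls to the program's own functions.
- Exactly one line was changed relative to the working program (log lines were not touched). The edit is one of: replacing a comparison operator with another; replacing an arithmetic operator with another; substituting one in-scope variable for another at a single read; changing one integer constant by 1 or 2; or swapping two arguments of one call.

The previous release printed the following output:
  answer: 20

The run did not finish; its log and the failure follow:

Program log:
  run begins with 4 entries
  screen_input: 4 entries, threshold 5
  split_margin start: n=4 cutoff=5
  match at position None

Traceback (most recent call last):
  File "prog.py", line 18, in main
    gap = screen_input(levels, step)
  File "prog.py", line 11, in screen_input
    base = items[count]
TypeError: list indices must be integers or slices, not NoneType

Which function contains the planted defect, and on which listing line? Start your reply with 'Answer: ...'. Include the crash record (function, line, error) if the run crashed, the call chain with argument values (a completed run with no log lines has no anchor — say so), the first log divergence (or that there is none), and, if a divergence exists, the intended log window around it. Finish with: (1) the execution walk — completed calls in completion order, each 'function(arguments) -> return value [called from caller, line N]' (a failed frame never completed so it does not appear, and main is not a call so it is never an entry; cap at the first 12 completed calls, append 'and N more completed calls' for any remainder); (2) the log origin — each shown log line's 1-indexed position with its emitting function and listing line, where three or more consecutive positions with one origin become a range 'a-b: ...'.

Answer: the defect is in split_margin at line 4.
Core observation: At log position 4 the runs split — shown 'match at position None', but the working version logs 'match at position 0'.
Crash: screen_input, line 11, TypeError.
Call chain: main -> screen_input([5, 7, 8, 5], 5) (called at line 18).
First divergence: position 4; shown 'match at position None' vs intended 'match at position 0'.
Intended log window:
  2: screen_input: 4 entries, threshold 5
  3: split_margin start: n=4 cutoff=5
  4: match at position 0
  5: driver got 15
Execution walk:
  split_margin([5, 7, 8, 5], 5) -> None  [called from screen_input, line 9]
Log line origins:
  1: logged in main at line 17
  2: logged in screen_input at line 8
  3: logged in split_margin at line 2
  4: logged in screen_input at line 10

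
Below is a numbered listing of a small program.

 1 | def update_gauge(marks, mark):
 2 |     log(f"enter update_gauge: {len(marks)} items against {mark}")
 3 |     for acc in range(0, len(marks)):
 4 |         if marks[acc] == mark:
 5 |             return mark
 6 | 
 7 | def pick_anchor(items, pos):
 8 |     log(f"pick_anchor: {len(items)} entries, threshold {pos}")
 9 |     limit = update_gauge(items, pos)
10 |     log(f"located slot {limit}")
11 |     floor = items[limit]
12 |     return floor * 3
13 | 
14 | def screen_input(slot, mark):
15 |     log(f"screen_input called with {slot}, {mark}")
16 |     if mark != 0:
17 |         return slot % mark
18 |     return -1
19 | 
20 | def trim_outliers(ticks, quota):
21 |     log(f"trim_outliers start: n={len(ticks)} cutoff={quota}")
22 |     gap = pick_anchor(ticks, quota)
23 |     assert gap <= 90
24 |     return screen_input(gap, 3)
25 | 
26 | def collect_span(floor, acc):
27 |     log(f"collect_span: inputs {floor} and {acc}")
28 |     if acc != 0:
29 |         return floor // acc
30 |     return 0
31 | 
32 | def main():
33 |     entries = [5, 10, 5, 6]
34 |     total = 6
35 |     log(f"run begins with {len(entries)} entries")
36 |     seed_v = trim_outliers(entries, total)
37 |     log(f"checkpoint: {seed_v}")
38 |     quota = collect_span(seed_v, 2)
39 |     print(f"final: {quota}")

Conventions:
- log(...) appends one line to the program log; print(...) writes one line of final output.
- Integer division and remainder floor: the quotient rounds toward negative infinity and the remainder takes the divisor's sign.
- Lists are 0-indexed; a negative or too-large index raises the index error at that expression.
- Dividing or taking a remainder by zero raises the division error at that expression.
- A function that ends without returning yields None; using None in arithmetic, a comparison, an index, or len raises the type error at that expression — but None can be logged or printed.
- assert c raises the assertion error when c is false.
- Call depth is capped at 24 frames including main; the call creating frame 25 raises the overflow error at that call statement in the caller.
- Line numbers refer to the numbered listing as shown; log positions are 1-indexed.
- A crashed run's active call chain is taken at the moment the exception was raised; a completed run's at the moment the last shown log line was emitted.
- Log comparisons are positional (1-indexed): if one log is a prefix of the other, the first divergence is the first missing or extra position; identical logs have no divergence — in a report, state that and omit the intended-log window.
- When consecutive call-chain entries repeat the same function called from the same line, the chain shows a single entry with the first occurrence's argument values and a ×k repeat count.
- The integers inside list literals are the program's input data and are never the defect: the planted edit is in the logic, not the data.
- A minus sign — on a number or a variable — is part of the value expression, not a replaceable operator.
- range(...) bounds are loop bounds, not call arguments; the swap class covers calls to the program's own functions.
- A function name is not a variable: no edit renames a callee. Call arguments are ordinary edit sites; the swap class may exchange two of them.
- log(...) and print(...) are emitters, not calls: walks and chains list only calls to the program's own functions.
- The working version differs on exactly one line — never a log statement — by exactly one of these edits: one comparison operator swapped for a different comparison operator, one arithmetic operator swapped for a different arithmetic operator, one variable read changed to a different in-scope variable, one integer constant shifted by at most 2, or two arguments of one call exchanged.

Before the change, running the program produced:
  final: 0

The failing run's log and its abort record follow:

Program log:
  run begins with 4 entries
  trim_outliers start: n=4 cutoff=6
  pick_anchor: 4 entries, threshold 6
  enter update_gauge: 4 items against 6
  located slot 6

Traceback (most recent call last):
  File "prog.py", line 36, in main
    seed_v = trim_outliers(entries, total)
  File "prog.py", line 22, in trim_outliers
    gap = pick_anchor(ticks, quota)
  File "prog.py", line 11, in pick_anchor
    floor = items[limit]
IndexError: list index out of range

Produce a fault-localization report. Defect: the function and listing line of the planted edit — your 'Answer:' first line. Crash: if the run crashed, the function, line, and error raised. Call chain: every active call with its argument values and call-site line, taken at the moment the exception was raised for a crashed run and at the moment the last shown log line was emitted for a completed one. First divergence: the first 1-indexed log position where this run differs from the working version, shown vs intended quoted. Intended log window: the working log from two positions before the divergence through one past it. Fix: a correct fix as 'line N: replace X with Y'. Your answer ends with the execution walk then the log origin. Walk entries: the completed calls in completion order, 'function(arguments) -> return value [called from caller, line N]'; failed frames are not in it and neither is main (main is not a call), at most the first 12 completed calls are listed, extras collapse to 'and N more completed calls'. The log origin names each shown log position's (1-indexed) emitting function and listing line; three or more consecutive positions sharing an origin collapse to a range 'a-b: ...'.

Answer: the defect is in update_gauge at line 5.
The tell: Everything matches until log position 5, which reads 'located slot 6' in place of 'located slot 3'.
Crash: pick_anchor, line 11, IndexError.
Call chain: main -> trim_outliers([5, 10, 5, 6], 6) (called at line 36) -> pick_anchor([5, 10, 5, 6], 6) (called at line 22).
First divergence: at position 5 the run shows 'located slot 6' where the working version logs 'located slot 3'.
Intended log window:
  3: pick_anchor: 4 entries, threshold 6
  4: enter update_gauge: 4 items against 6
  5: located slot 3
  6: screen_input called with 18, 3
Execution walk:
  update_gauge([5, 10, 5, 6], 6) -> 6  [called from pick_anchor, line 9]
Log origin:
  1: logged in main at line 35
  2: logged in trim_outliers at line 21
  3: logged in pick_anchor at line 8
  4: logged in update_gauge at line 2
  5: logged in pick_anchor at line 10
A correct fix: line 5: replace `mark` with `acc`.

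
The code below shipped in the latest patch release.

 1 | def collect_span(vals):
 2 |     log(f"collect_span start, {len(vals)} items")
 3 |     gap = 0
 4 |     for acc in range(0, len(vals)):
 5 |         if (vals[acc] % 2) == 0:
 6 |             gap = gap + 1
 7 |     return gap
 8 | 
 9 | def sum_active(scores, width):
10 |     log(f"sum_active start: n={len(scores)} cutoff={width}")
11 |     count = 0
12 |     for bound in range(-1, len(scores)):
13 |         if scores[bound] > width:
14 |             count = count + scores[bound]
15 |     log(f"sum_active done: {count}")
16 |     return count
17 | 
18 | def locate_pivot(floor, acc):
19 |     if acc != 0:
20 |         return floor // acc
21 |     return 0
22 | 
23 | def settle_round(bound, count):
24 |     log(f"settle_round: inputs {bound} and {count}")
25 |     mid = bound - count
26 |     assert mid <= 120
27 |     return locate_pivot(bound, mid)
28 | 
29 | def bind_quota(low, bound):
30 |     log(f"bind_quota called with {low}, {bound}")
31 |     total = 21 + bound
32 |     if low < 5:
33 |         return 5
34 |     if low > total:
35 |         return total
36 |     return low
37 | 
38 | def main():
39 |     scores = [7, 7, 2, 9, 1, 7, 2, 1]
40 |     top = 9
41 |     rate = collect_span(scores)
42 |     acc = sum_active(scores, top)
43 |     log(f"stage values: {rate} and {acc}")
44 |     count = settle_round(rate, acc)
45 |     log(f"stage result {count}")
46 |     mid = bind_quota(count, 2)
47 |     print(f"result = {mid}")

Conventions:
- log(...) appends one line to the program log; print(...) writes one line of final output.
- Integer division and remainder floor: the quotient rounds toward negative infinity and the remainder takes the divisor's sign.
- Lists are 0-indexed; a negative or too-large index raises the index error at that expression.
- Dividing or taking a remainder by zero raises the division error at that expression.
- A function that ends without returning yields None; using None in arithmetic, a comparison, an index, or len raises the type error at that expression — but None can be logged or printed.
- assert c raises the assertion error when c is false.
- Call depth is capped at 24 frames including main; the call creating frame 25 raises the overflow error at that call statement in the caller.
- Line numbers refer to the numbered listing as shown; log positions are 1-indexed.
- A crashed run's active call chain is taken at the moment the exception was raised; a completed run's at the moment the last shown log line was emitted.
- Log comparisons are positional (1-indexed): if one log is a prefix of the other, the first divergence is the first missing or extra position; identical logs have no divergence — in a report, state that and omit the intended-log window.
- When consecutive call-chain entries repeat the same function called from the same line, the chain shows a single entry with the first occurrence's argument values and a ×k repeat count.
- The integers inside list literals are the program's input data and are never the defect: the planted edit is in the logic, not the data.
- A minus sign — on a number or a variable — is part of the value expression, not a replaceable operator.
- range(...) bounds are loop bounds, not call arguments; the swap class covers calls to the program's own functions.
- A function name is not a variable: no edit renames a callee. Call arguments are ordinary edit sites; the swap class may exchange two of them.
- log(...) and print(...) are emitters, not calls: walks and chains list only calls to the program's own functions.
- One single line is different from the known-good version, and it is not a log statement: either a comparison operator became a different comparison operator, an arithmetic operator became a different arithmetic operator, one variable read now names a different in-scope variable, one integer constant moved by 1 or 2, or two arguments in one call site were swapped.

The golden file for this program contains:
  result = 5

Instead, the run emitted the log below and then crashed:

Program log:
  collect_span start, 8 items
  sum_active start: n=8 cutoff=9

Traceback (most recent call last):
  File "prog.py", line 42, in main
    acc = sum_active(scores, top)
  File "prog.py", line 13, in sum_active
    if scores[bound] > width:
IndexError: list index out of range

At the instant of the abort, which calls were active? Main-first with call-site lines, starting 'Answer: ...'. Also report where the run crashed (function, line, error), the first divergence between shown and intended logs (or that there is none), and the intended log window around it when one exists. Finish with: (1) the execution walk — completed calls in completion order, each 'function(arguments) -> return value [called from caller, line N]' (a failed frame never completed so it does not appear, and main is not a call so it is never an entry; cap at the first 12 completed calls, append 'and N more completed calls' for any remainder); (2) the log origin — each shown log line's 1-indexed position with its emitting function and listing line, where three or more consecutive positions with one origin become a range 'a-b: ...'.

Answer: main -> sum_active (called at line 42).
Key observation: Only 2 log lines were emitted before the run died; the intended continuation was 'sum_active done: 0'.
Crash: sum_active, line 13, IndexError.
First divergence: position 3 — the faulty run's log ends after 2 lines; the working version continues with 'sum_active done: 0'.
Intended log window:
  1: collect_span start, 8 items
  2: sum_active start: n=8 cutoff=9
  3: sum_active done: 0
  4: stage values: 2 and 0
Execution walk:
  collect_span([7, 7, 2, 9, 1, 7, 2, 1]) -> 2  [called from main, line 41]
Log origin:
  1: emitted by collect_span (line 2)
  2: emitted by sum_active (line 10)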